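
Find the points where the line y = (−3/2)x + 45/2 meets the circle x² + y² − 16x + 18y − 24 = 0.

From the line, y = (45 − 3x)/2. Substituting:
13x² − 442x + 3549 = 0  ⟹  x² − 34x + 273 = 0
x = 21 or x = 13, giving (21, −9) and (13, 3).

(13, 3) and (21, −9)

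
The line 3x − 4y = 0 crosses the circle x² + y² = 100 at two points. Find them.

(−8, −6) and (8, 6)

Express y = (3x)/4 and substitute into the circle:
25x² − 1600 = 0  ⟹  x² − 64 = 0
x = 8 or x = −8, giving (8, 6) and (−8, −6).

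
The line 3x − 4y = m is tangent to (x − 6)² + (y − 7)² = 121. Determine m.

Tangency holds when the distance from the centre (6, 7) to the line equals the radius 11:
|3·6 − 4·7 − m| / √25 = 11
|m − (−10)| = 11·5, so m = 45 or m = −65.

m = −65 or m = 45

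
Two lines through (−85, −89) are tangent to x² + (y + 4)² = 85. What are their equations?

7x − 6y = −61 and 6x − 7y = 113

Let a tangent through (−85, −89) have slope m. Its distance from (0, −4) must equal √85:
(85m − (85))² = 85(m² + 1)
42m² − 85m + 42 = 0, so m = 7/6 or m = 6/7.
Through (−85, −89) these give 7x − 6y = −61 and 6x − 7y = 113.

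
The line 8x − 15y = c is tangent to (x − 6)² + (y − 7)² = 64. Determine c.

Tangency holds when the distance from the centre (6, 7) to the line equals the radius 8:
|8·6 − 15·7 − c| / √289 = 8
|c − (−57)| = 8·17, so c = 79 or c = −193.

c = −193 or c = 79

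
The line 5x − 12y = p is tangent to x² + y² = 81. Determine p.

p = −117 or p = 117

For a tangent, require d(centre, line) = r = 9.
|5·0 − 12·0 − p| / √169 = 9
|p| = 9·13, so p = 117 or p = −117.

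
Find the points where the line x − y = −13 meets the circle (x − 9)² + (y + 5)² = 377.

(−7, 6) and (−2, 11)

From the line, y = x + 13. Substituting:
2x² + 18x + 28 = 0  ⟹  x² + 9x + 14 = 0
x = −2 or x = −7, giving (−2, 11) and (−7, 6).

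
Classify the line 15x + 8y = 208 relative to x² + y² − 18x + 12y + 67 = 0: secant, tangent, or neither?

neither

d² = (15·9 + 8·(−6) − (208))²/289 = 14641/289; r² = 50.
Since d² > r², the line lies outside the circle.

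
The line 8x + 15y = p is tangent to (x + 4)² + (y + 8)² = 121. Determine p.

p = −339 or p = 35

Tangency holds when the distance from the centre (−4, −8) to the line equals the radius 11:
|8·(−4) + 15·(−8) − p| / √289 = 11
|p − (−152)| = 11·17, so p = 35 or p = −339.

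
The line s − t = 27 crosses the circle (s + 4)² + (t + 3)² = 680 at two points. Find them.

Substitute t = s − 27:
2s² − 40s − 88 = 0  ⟹  s² − 20s − 44 = 0
s = 22 or s = −2, giving (22, −5) and (−2, −29).

(−2, −29) and (22, −5)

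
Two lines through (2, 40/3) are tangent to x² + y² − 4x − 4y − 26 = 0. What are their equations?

A line y − (40/3) = m(x − (2)) is tangent when its distance from (2, 2) is √34:
[m·(0) − (−34/3)]² = 34(m² + 1)
9m² − 25 = 0, so m = 5/3 or m = −5/3.
Through (2, 40/3) these give 5x − 3y = −30 and 5x + 3y = 50.

5x − 3y = −30 and 5x + 3y = 50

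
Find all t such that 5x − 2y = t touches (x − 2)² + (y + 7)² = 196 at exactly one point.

t = 24 ± 14√29

For a tangent, require d(centre, line) = r = 14.
|5·2 − 2·(−7) − t| / √29 = 14
|t − (24)| = 14√29.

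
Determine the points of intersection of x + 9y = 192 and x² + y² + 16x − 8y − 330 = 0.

(−15, 23) and (3, 21)

From the line, y = (192 − x)/9. Substituting:
82x² + 984x − 3690 = 0  ⟹  x² + 12x − 45 = 0
x = 3 or x = −15, giving (3, 21) and (−15, 23).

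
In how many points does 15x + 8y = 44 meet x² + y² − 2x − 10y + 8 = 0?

Substituting the line into the circle gives 289x² − 248x − 1072 = 0.
Discriminant = (−248)² − 4·289·(−1072) = 1300736 > 0.
Two real roots: the line is a secant.

2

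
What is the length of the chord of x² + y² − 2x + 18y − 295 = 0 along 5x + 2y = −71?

Substitute y = (−71 − 5x)/2:
29x² + 522x + 1305 = 0  ⟹  x² + 18x + 45 = 0
x = −3 or x = −15, giving (−3, −28) and (−15, 2).
|(−3, −28) − (−15, 2)| = √((12)² + (−30)²) = 6√29.

6√29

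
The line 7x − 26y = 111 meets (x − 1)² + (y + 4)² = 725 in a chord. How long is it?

The distance from (1, −4) to the line is 0/√725, and r² = 725.
Half the chord is √(r² − d²) = √(725), so the full chord is 10√29.

10√29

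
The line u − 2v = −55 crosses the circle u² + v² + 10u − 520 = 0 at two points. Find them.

Substitute v = (55 + u)/2:
5u² + 150u + 945 = 0  ⟹  u² + 30u + 189 = 0
u = −9 or u = −21, giving (−9, 23) and (−21, 17).

(−21, 17) and (−9, 23)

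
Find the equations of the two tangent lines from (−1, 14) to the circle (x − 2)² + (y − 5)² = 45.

Write the tangent as mx − y + (14 − m·(−1)) = 0 and set its distance from the centre to 3√5:
[m·(3) − (−9)]² = 45(m² + 1)
2m² − 3m − 2 = 0, so m = −1/2 or m = 2.
Through (−1, 14) these give x + 2y = 27 and 2x − y = −16.

x + 2y = 27 and 2x − y = −16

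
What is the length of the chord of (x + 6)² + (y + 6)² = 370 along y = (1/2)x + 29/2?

The distance from (−6, −6) to the line is 35/√5, and r² = 370.
Chord = 2√(r² − d²) = 2·√(125) = 10√5.

10√5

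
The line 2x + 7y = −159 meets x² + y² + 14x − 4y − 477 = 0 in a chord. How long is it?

2√53

Centre (−7, 2), r² = 530. Perpendicular distance d from centre to line = |159| / √53 = 159/√53.
Half the chord is √(r² − d²) = √(53), so the full chord is 2√53.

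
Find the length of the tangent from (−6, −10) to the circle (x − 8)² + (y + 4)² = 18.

With centre O = (8, −4), |OP|² = 232 and r² = 18.
By the tangent–radius right angle, tangent length = √(|PO|² − r²) = √214.

√214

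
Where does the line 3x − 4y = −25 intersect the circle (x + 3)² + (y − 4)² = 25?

Substitute y = (25 + 3x)/4:
25x² + 150x − 175 = 0  ⟹  x² + 6x − 7 = 0
x = 1 or x = −7, giving (1, 7) and (−7, 1).

(−7, 1) and (1, 7)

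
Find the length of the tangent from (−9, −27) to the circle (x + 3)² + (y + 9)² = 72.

12√2

The centre is (−3, −9) and r = 6√2. The square of the distance from P to the centre is 36 + 324 = 360.
Power of the point: PT² = |PO|² − r² = 288, so PT = 12√2.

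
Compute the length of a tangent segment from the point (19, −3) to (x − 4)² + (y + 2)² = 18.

4√13

Centre (4, −2), r² = 18. |PO|² = (15)² + (−1)² = 226.
Power of the point: PT² = |PO|² − r² = 208, so PT = 4√13.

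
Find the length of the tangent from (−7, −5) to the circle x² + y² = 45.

√29

The centre is (0, 0) and r = 3√5. The square of the distance from P to the centre is 49 + 25 = 74.
Power of the point: PT² = |PO|² − r² = 29, so PT = √29.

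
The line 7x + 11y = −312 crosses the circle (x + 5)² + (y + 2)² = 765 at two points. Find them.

(−32, −8) and (1, −29)

Express y = (−312 − 7x)/11 and substitute into the circle:
170x² + 5270x − 5440 = 0  ⟹  x² + 31x − 32 = 0
x = 1 or x = −32, giving (1, −29) and (−32, −8).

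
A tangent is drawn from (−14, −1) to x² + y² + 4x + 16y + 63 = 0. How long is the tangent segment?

The centre is (−2, −8) and r = √5. The square of the distance from P to the centre is 144 + 49 = 193.
Power of the point: PT² = |PO|² − r² = 188, so PT = 2√47.

2√47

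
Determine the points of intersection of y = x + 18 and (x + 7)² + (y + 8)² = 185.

(−18, 0) and (−15, 3)

Express y = x + 18 and substitute into the circle:
2x² + 66x + 540 = 0  ⟹  x² + 33x + 270 = 0
x = −15 or x = −18, giving (−15, 3) and (−18, 0).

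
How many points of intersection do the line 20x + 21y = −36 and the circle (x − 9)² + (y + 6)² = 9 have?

0

Centre (9, −6), r² = 9. Distance² from centre to line = (90)²/841 = 8100/841.
Since d² > r², the line lies outside the circle.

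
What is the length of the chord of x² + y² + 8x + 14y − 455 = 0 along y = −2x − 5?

20√5

The distance from (−4, −7) to the line is 10/√5, and r² = 520.
Half the chord is √(r² − d²) = √(500), so the full chord is 20√5.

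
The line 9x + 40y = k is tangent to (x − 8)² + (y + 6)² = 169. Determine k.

For a tangent, require d(centre, line) = r = 13.
|9·8 + 40·(−6) − k| / √1681 = 13
|k − (−168)| = 13·41, so k = 365 or k = −701.

k = −701 or k = 365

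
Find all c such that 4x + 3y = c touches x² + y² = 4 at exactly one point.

c = −10 or c = 10

The line touches the circle iff its distance from (0, 0) is 2:
|4·0 + 3·0 − c| / √25 = 2
|c| = 2·5, so c = 10 or c = −10.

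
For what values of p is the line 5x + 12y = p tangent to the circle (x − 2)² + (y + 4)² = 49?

p = −129 or p = 53

For a tangent, require d(centre, line) = r = 7.
|5·2 + 12·(−4) − p| / √169 = 7
|p − (−38)| = 7·13, so p = 53 or p = −129.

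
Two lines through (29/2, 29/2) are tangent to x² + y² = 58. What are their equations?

Write the tangent as mx − y + (29/2 − m·(29/2)) = 0 and set its distance from the centre to √58:
(−29/2m − (−29/2))² = 58(m² + 1)
21m² − 58m + 21 = 0, so m = 3/7 or m = 7/3.
With m = 3/7: 3x − 7y = −58. With m = 7/3: 7x − 3y = 58.

3x − 7y = −58 and 7x − 3y = 58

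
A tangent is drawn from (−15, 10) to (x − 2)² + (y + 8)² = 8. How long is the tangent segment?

The centre is (2, −8) and r = 2√2. The square of the distance from P to the centre is 289 + 324 = 613.
The tangent meets the radius at right angles, so tangent² = |PO|² − r² = 613 − 8 = 605.

11√5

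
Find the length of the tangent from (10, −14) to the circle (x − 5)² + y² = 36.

With centre O = (5, 0), |OP|² = 221 and r² = 36.
The tangent meets the radius at right angles, so tangent² = |PO|² − r² = 221 − 36 = 185.

√185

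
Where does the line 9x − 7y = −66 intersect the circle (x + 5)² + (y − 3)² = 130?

Substitute y = (66 + 9x)/7:
130x² + 1300x − 3120 = 0  ⟹  x² + 10x − 24 = 0
x = 2 or x = −12, giving (2, 12) and (−12, −6).

(−12, −6) and (2, 12)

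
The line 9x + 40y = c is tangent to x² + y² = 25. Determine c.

c = −205 or c = 205

For a tangent, require d(centre, line) = r = 5.
|9·0 + 40·0 − c| / √1681 = 5
|c| = 5·41, so c = 205 or c = −205.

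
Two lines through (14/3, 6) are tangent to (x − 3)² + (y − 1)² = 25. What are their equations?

Write the tangent as mx − y + (6 − m·(14/3)) = 0 and set its distance from the centre to 5:
[m·(−5/3) − (−5)]² = 25(m² + 1)
4m² + 3m = 0, so m = −3/4 or m = 0.
Through (14/3, 6) these give 3x + 4y = 38 and y = 6.

3x + 4y = 38 and y = 6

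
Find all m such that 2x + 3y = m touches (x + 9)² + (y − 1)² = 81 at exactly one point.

m = −15 ± 9√13

For a tangent, require d(centre, line) = r = 9.
|2·(−9) + 3·1 − m| / √13 = 9
|m − (−15)| = 9√13.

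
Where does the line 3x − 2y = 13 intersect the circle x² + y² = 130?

From the line, y = (−13 + 3x)/2. Substituting:
13x² − 78x − 351 = 0  ⟹  x² − 6x − 27 = 0
x = 9 or x = −3, giving (9, 7) and (−3, −11).

(−3, −11) and (9, 7)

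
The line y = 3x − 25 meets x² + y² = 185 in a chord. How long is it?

7√10

Substitute y = 3x − 25:
10x² − 150x + 440 = 0  ⟹  x² − 15x + 44 = 0
x = 11 or x = 4, giving (11, 8) and (4, −13).
Chord length = distance between (11, 8) and (4, −13) = √490 = 7√10.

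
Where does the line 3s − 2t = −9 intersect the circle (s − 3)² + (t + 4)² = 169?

From the line, t = (9 + 3s)/2. Substituting:
13s² + 78s − 351 = 0  ⟹  s² + 6s − 27 = 0
s = 3 or s = −9, giving (3, 9) and (−9, −9).

(−9, −9) and (3, 9)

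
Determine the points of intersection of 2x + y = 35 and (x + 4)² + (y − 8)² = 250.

(9, 17) and (11, 13)

Express y = −2x + 35 and substitute into the circle:
5x² − 100x + 495 = 0  ⟹  x² − 20x + 99 = 0
x = 11 or x = 9, giving (11, 13) and (9, 17).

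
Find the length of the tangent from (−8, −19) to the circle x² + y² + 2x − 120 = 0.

17

Centre (−1, 0), r² = 121. |PO|² = (−7)² + (−19)² = 410.
Power of the point: PT² = |PO|² − r² = 289, so PT = 17.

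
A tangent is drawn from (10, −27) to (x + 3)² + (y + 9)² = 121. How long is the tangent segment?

With centre O = (−3, −9), |OP|² = 493 and r² = 121.
The tangent meets the radius at right angles, so tangent² = |PO|² − r² = 493 − 121 = 372.

2√93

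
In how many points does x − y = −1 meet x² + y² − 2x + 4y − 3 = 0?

1

Substituting the line into the circle gives 2x² + 4x + 2 = 0.
Δ = 16 − 16 = 0.
A repeated root: the line is tangent.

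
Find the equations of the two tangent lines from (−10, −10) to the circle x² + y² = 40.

Write the tangent as mx − y + (−10 − m·(−10)) = 0 and set its distance from the centre to 2√10:
(10m − (10))² = 40(m² + 1)
3m² − 10m + 3 = 0, so m = 1/3 or m = 3.
Through (−10, −10) these give x − 3y = 20 and 3x − y = −20.

x − 3y = 20 and 3x − y = −20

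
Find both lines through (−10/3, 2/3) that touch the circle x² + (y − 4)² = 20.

x + 2y = −2 and 2x + y = −6

A line y − (2/3) = m(x − (−10/3)) is tangent when its distance from (0, 4) is 2√5:
[m·(10/3) − (10/3)]² = 20(m² + 1)
2m² + 5m + 2 = 0, so m = −1/2 or m = −2.
Through (−10/3, 2/3) these give x + 2y = −2 and 2x + y = −6.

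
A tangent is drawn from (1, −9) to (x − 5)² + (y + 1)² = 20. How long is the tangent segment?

2√15

With centre O = (5, −1), |OP|² = 80 and r² = 20.
By the tangent–radius right angle, tangent length = √(|PO|² − r²) = √60 = 2√15.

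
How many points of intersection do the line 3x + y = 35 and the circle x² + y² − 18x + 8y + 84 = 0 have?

0

d² = (3·9 + 1·(−4) − (35))²/10 = 72/5; r² = 13.
Since d² > r², the line lies outside the circle.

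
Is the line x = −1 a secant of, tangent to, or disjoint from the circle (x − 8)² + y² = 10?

disjoint

Centre (8, 0), r² = 10. Distance² from centre to line = (9)² = 81.
Since d² > r², the line lies outside the circle.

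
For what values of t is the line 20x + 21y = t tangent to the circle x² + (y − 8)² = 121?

t = −151 or t = 487

The line touches the circle iff its distance from (0, 8) is 11:
|20·0 + 21·8 − t| / √841 = 11
|t − (168)| = 11·29, so t = 487 or t = −151.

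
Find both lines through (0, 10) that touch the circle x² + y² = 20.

2x + y = 10 and 2x − y = −10

Let a tangent through (0, 10) have slope m. Its distance from (0, 0) must equal 2√5:
[m·(0) − (−10)]² = 20(m² + 1)
m² − 4 = 0, so m = −2 or m = 2.
Through (0, 10) these give 2x + y = 10 and 2x − y = −10.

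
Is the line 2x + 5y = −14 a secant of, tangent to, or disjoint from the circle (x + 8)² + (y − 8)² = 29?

disjoint

Substituting the line into the circle gives 29x² + 616x + 3791 = 0.
Discriminant = (616)² − 4·29·(3791) = −60300 < 0.
No real roots: the line does not meet the circle.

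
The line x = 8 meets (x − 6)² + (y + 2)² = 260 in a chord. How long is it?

32

The line gives x = 8. Substituting into the circle:
y² + 4y − 252 = 0
y = 14 or y = −18, giving (8, 14) and (8, −18).
Chord length = distance between (8, 14) and (8, −18) = √1024 = 32.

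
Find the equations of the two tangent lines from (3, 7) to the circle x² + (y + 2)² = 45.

A line y − (7) = m(x − (3)) is tangent when its distance from (0, −2) is 3√5:
(−3m − (−9))² = 45(m² + 1)
2m² + 3m − 2 = 0, so m = −2 or m = 1/2.
Through (3, 7) these give 2x + y = 13 and x − 2y = −11.

2x + y = 13 and x − 2y = −11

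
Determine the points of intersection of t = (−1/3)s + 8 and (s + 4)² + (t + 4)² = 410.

(−15, 13) and (15, 3)

From the line, t = (24 − s)/3. Substituting:
10s² − 2250 = 0  ⟹  s² − 225 = 0
s = 15 or s = −15, giving (15, 3) and (−15, 13).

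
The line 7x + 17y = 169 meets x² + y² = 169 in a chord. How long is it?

Express y = (169 − 7x)/17 and substitute into the circle:
338x² − 2366x − 20280 = 0  ⟹  x² − 7x − 60 = 0
x = 12 or x = −5, giving (12, 5) and (−5, 12).
Chord length = distance between (12, 5) and (−5, 12) = √338 = 13√2.

13√2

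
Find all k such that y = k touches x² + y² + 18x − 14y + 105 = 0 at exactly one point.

k = 2 or k = 12

The line touches the circle iff its distance from (−9, 7) is 5:
|0·(−9) + 1·7 − k| / √1 = 5
|k − (7)| = 5, so k = 12 or k = 2.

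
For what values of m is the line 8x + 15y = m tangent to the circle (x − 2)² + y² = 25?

For a tangent, require d(centre, line) = r = 5.
|8·2 + 15·0 − m| / √289 = 5
|m − (16)| = 5·17, so m = 101 or m = −69.

m = −69 or m = 101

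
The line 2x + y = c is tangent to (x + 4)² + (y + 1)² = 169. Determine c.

Tangency holds when the distance from the centre (−4, −1) to the line equals the radius 13:
|2·(−4) + 1·(−1) − c| / √5 = 13
|c − (−9)| = 13√5.

c = −9 ± 13√5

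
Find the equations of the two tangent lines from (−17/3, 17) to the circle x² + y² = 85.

9x − 2y = −85 and 6x + 7y = 85

A line y − (17) = m(x − (−17/3)) is tangent when its distance from (0, 0) is √85:
[m·(17/3) − (−17)]² = 85(m² + 1)
14m² − 51m − 54 = 0, so m = 9/2 or m = −6/7.
With m = 9/2: 9x − 2y = −85. With m = −6/7: 6x + 7y = 85.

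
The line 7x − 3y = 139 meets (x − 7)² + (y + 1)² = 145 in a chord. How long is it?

Centre (7, −1), r² = 145. Perpendicular distance d from centre to line = |−87| / √58 = 87/√58.
Chord = 2√(r² − d²) = 2·√(29/2) = √58.

√58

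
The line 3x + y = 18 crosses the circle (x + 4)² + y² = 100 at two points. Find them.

(4, 6) and (6, 0)

Express y = −3x + 18 and substitute into the circle:
10x² − 100x + 240 = 0  ⟹  x² − 10x + 24 = 0
x = 6 or x = 4, giving (6, 0) and (4, 6).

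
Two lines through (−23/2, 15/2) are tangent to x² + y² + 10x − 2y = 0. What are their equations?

5x + y = −50 and x + 5y = 26

Write the tangent as mx − y + (15/2 − m·(−23/2)) = 0 and set its distance from the centre to √26:
(13/2m − (−13/2))² = 26(m² + 1)
5m² + 26m + 5 = 0, so m = −5 or m = −1/5.
With m = −5: 5x + y = −50. With m = −1/5: x + 5y = 26.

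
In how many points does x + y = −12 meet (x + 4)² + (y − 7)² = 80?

0

Centre (−4, 7), r² = 80. Distance² from centre to line = (15)²/2 = 225/2.
Since d² > r², the line lies outside the circle.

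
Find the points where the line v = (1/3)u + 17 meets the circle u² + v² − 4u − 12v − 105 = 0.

(−6, 15) and (3, 18)

Express v = (51 + u)/3 and substitute into the circle:
10u² + 30u − 180 = 0  ⟹  u² + 3u − 18 = 0
u = 3 or u = −6, giving (3, 18) and (−6, 15).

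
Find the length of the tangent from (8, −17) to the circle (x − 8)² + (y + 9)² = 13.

The centre is (8, −9) and r = √13. The square of the distance from P to the centre is 0 + 64 = 64.
By the tangent–radius right angle, tangent length = √(|PO|² − r²) = √51.

√51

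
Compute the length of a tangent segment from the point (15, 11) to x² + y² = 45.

√301

With centre O = (0, 0), |OP|² = 346 and r² = 45.
Power of the point: PT² = |PO|² − r² = 301, so PT = √301.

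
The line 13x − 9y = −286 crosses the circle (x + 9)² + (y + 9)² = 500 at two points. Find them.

(−31, −13) and (−13, 13)

From the line, y = (286 + 13x)/9. Substituting:
250x² + 11000x + 100750 = 0  ⟹  x² + 44x + 403 = 0
x = −13 or x = −31, giving (−13, 13) and (−31, −13).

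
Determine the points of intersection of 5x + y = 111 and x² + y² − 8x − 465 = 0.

From the line, y = −5x + 111. Substituting:
26x² − 1118x + 11856 = 0  ⟹  x² − 43x + 456 = 0
x = 24 or x = 19, giving (24, −9) and (19, 16).

(19, 16) and (24, −9)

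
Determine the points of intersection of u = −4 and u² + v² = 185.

The line gives u = −4. Substituting into the circle:
v² − 169 = 0
v = 13 or v = −13, giving (−4, 13) and (−4, −13).

(−4, −13) and (−4, 13)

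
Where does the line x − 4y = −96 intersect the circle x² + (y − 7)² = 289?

Express y = (96 + x)/4 and substitute into the circle:
17x² + 136x = 0  ⟹  x² + 8x = 0
x = 0 or x = −8, giving (0, 24) and (−8, 22).

(−8, 22) and (0, 24)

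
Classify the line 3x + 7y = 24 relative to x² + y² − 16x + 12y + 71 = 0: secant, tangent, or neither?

d² = (3·8 + 7·(−6) − (24))²/58 = 882/29; r² = 29.
Since d² > r², the line lies outside the circle.

neither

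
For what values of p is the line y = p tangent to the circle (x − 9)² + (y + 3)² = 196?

p = −17 or p = 11

For a tangent, require d(centre, line) = r = 14.
|0·9 + 1·(−3) − p| / √1 = 14
|p − (−3)| = 14, so p = 11 or p = −17.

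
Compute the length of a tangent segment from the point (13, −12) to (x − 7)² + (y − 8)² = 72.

With centre O = (7, 8), |OP|² = 436 and r² = 72.
Power of the point: PT² = |PO|² − r² = 364, so PT = 2√91.

2√91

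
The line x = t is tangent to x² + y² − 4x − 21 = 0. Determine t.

Tangency holds when the distance from the centre (2, 0) to the line equals the radius 5:
|1·2 + 0·0 − t| / √1 = 5
|t − (2)| = 5, so t = 7 or t = −3.

t = −3 or t = 7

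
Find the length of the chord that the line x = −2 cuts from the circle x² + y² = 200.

Centre (0, 0), r² = 200. Perpendicular distance d from centre to line = |2| / √1 = 2.
Half the chord is √(r² − d²) = √(196), so the full chord is 28.

28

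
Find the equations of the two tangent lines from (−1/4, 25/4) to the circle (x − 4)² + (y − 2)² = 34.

3x − 5y = −32 and 5x − 3y = −20

Let a tangent through (−1/4, 25/4) have slope m. Its distance from (4, 2) must equal √34:
[m·(17/4) − (−17/4)]² = 34(m² + 1)
15m² − 34m + 15 = 0, so m = 3/5 or m = 5/3.
With m = 3/5: 3x − 5y = −32. With m = 5/3: 5x − 3y = −20.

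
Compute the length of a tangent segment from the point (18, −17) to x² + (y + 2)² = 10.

7√11

The centre is (0, −2) and r = √10. The square of the distance from P to the centre is 324 + 225 = 549.
By the tangent–radius right angle, tangent length = √(|PO|² − r²) = √539 = 7√11.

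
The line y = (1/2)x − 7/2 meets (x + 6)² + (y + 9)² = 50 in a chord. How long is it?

6√5

Express y = (−7 + x)/2 and substitute into the circle:
5x² + 70x + 65 = 0  ⟹  x² + 14x + 13 = 0
x = −1 or x = −13, giving (−1, −4) and (−13, −10).
|(−1, −4) − (−13, −10)| = √((12)² + (6)²) = 6√5.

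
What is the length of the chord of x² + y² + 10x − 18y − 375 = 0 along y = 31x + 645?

√962

Centre (−5, 9), r² = 481. Perpendicular distance d from centre to line = |481| / √962 = 481/√962.
Chord = 2√(r² − d²) = 2·√(481/2) = √962.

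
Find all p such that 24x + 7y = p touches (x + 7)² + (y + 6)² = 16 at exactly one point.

p = −310 or p = −110

For a tangent, require d(centre, line) = r = 4.
|24·(−7) + 7·(−6) − p| / √625 = 4
|p − (−210)| = 4·25, so p = −110 or p = −310.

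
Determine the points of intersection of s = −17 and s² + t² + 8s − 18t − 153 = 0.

The line gives s = −17. Substituting into the circle:
t² − 18t = 0
t = 18 or t = 0, giving (−17, 18) and (−17, 0).

(−17, 0) and (−17, 18)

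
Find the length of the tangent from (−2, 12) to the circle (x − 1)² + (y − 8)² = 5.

2√5

The centre is (1, 8) and r = √5. The square of the distance from P to the centre is 9 + 16 = 25.
The tangent meets the radius at right angles, so tangent² = |PO|² − r² = 25 − 5 = 20.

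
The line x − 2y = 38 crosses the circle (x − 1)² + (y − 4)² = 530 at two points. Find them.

(0, −19) and (20, −9)

From the line, y = (−38 + x)/2. Substituting:
5x² − 100x = 0  ⟹  x² − 20x = 0
x = 20 or x = 0, giving (20, −9) and (0, −19).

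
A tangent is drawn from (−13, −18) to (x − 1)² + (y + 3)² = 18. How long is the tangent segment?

The centre is (1, −3) and r = 3√2. The square of the distance from P to the centre is 196 + 225 = 421.
By the tangent–radius right angle, tangent length = √(|PO|² − r²) = √403.

√403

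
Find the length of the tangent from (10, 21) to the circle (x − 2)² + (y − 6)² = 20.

√269

The centre is (2, 6) and r = 2√5. The square of the distance from P to the centre is 64 + 225 = 289.
By the tangent–radius right angle, tangent length = √(|PO|² − r²) = √269.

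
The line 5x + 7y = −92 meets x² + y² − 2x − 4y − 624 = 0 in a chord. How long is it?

5√74

Centre (1, 2), r² = 629. Perpendicular distance d from centre to line = |111| / √74 = 111/√74.
Half the chord is √(r² − d²) = √(925/2), so the full chord is 5√74.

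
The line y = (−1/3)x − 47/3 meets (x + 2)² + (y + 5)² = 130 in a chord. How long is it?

4√10

The distance from (−2, −5) to the line is 30/√10, and r² = 130.
Chord = 2√(r² − d²) = 2·√(40) = 4√10.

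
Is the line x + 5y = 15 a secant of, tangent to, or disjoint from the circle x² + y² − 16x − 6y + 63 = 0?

secant

Centre (8, 3), r² = 10. Distance² from centre to line = (8)²/26 = 32/13.
Since d² < r², the line cuts the circle twice.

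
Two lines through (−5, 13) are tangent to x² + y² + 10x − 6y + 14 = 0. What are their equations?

Let a tangent through (−5, 13) have slope m. Its distance from (−5, 3) must equal 2√5:
(0m − (−10))² = 20(m² + 1)
m² − 4 = 0, so m = −2 or m = 2.
With m = −2: 2x + y = 3. With m = 2: 2x − y = −23.

2x + y = 3 and 2x − y = −23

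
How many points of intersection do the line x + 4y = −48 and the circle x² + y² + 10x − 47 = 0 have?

Substituting the line into the circle gives 17x² + 256x + 1552 = 0.
Δ = 65536 − 105536 = −40000.
No real roots: the line does not meet the circle.

0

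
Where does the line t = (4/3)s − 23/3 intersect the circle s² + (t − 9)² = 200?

From the line, t = (−23 + 4s)/3. Substituting:
25s² − 400s + 700 = 0  ⟹  s² − 16s + 28 = 0
s = 14 or s = 2, giving (14, 11) and (2, −5).

(2, −5) and (14, 11)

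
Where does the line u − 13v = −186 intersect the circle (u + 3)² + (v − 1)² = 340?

(−17, 13) and (9, 15)

Express v = (186 + u)/13 and substitute into the circle:
170u² + 1360u − 26010 = 0  ⟹  u² + 8u − 153 = 0
u = 9 or u = −17, giving (9, 15) and (−17, 13).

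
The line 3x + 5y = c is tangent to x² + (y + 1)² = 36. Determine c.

c = −5 ± 6√34

For a tangent, require d(centre, line) = r = 6.
|3·0 + 5·(−1) − c| / √34 = 6
|c − (−5)| = 6√34.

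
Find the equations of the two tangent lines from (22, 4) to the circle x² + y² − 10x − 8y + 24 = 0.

A line y − (4) = m(x − (22)) is tangent when its distance from (5, 4) is √17:
[m·(−17) − (0)]² = 17(m² + 1)
16m² − 1 = 0, so m = 1/4 or m = −1/4.
With m = 1/4: x − 4y = 6. With m = −1/4: x + 4y = 38.

x − 4y = 6 and x + 4y = 38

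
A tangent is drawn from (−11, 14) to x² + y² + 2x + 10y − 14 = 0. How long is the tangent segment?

√421

Centre (−1, −5), r² = 40. |PO|² = (−10)² + (19)² = 461.
Power of the point: PT² = |PO|² − r² = 421, so PT = √421.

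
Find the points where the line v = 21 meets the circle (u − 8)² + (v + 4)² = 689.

(0, 21) and (16, 21)

Express v = 21 and substitute into the circle:
u² − 16u = 0
u = 16 or u = 0, giving (16, 21) and (0, 21).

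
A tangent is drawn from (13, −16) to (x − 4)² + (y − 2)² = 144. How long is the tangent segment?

3√29

The centre is (4, 2) and r = 12. The square of the distance from P to the centre is 81 + 324 = 405.
The tangent meets the radius at right angles, so tangent² = |PO|² − r² = 405 − 144 = 261.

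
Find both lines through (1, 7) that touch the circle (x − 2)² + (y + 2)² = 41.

5x − 4y = −23 and 4x + 5y = 39

A line y − (7) = m(x − (1)) is tangent when its distance from (2, −2) is √41:
[m·(1) − (−9)]² = 41(m² + 1)
20m² − 9m − 20 = 0, so m = 5/4 or m = −4/5.
Through (1, 7) these give 5x − 4y = −23 and 4x + 5y = 39.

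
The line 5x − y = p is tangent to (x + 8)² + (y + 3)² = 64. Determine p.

The line touches the circle iff its distance from (−8, −3) is 8:
|5·(−8) − 1·(−3) − p| / √26 = 8
|p − (−37)| = 8√26.

p = −37 ± 8√26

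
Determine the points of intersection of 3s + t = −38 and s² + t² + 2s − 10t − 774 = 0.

(−21, 25) and (−5, −23)

From the line, t = −3s − 38. Substituting:
10s² + 260s + 1050 = 0  ⟹  s² + 26s + 105 = 0
s = −5 or s = −21, giving (−5, −23) and (−21, 25).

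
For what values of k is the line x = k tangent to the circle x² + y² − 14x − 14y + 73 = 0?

k = 2 or k = 12

Tangency holds when the distance from the centre (7, 7) to the line equals the radius 5:
|1·7 + 0·7 − k| / √1 = 5
|k − (7)| = 5, so k = 12 or k = 2.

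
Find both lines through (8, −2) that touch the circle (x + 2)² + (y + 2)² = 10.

x − 3y = 14 and x + 3y = 2

Write the tangent as mx − y + (−2 − m·(8)) = 0 and set its distance from the centre to √10:
(−10m − (0))² = 10(m² + 1)
9m² − 1 = 0, so m = 1/3 or m = −1/3.
Through (8, −2) these give x − 3y = 14 and x + 3y = 2.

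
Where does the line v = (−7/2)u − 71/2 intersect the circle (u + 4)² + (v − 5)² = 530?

Express v = (−71 − 7u)/2 and substitute into the circle:
53u² + 1166u + 4505 = 0  ⟹  u² + 22u + 85 = 0
u = −5 or u = −17, giving (−5, −18) and (−17, 24).

(−17, 24) and (−5, −18)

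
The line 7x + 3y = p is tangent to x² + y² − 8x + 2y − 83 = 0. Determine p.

p = 25 ± 10√58

The line touches the circle iff its distance from (4, −1) is 10:
|7·4 + 3·(−1) − p| / √58 = 10
|p − (25)| = 10√58.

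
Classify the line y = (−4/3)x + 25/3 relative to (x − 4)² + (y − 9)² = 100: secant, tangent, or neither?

secant

Substituting the line into the circle gives 25x² − 56x − 752 = 0.
Δ = 3136 − (−75200) = 78336.
Two real roots: the line is a secant.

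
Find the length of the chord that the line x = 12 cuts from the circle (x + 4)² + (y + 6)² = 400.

The line gives x = 12. Substituting into the circle:
y² + 12y − 108 = 0
y = 6 or y = −18, giving (12, 6) and (12, −18).
Chord length = distance between (12, 6) and (12, −18) = √576 = 24.

24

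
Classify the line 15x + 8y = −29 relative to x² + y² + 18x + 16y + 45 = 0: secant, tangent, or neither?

tangent

Substituting the line into the circle gives 289x² + 102x + 9 = 0.
Δ = 10404 − 10404 = 0.
A repeated root: the line is tangent.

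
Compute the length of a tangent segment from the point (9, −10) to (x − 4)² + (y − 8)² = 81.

The centre is (4, 8) and r = 9. The square of the distance from P to the centre is 25 + 324 = 349.
By the tangent–radius right angle, tangent length = √(|PO|² − r²) = √268 = 2√67.

2√67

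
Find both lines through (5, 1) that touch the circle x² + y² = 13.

Let a tangent through (5, 1) have slope m. Its distance from (0, 0) must equal √13:
(−5m − (−1))² = 13(m² + 1)
6m² − 5m − 6 = 0, so m = −2/3 or m = 3/2.
Through (5, 1) these give 2x + 3y = 13 and 3x − 2y = 13.

2x + 3y = 13 and 3x − 2y = 13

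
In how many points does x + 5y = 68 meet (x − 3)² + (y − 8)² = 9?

Substituting the line into the circle gives 26x² − 206x + 784 = 0.
Δ = 42436 − 81536 = −39100.
No real roots: the line does not meet the circle.

0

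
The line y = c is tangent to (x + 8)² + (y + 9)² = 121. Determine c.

c = −20 or c = 2

Tangency holds when the distance from the centre (−8, −9) to the line equals the radius 11:
|0·(−8) + 1·(−9) − c| / √1 = 11
|c − (−9)| = 11, so c = 2 or c = −20.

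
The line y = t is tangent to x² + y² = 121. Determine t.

t = −11 or t = 11

For a tangent, require d(centre, line) = r = 11.
|0·0 + 1·0 − t| / √1 = 11
|t| = 11, so t = 11 or t = −11.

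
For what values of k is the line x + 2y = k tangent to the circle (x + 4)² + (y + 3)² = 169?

For a tangent, require d(centre, line) = r = 13.
|1·(−4) + 2·(−3) − k| / √5 = 13
|k − (−10)| = 13√5.

k = −10 ± 13√5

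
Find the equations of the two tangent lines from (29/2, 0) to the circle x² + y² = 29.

2x − 5y = 29 and 2x + 5y = 29

Write the tangent as mx − y + (0 − m·(29/2)) = 0 and set its distance from the centre to √29:
(−29/2m − (0))² = 29(m² + 1)
25m² − 4 = 0, so m = 2/5 or m = −2/5.
With m = 2/5: 2x − 5y = 29. With m = −2/5: 2x + 5y = 29.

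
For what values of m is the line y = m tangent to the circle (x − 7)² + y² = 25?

The line touches the circle iff its distance from (7, 0) is 5:
|0·7 + 1·0 − m| / √1 = 5
|m| = 5, so m = 5 or m = −5.

m = −5 or m = 5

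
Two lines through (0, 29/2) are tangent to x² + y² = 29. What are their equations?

5x + 2y = 29 and 5x − 2y = −29

Write the tangent as mx − y + (29/2 − m·(0)) = 0 and set its distance from the centre to √29:
[m·(0) − (−29/2)]² = 29(m² + 1)
4m² − 25 = 0, so m = −5/2 or m = 5/2.
With m = −5/2: 5x + 2y = 29. With m = 5/2: 5x − 2y = −29.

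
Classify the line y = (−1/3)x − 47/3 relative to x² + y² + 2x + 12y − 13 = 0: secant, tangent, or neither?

neither

Substituting the line into the circle gives 10x² + 76x + 400 = 0.
Δ = 5776 − 16000 = −10224.
No real roots: the line does not meet the circle.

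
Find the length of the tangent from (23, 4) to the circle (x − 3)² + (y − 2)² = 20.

The centre is (3, 2) and r = 2√5. The square of the distance from P to the centre is 400 + 4 = 404.
Power of the point: PT² = |PO|² − r² = 384, so PT = 8√6.

8√6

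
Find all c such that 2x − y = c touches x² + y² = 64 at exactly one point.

c = ±8√5

The line touches the circle iff its distance from (0, 0) is 8:
|2·0 − 1·0 − c| / √5 = 8
|c| = 8√5.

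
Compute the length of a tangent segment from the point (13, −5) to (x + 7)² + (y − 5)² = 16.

Centre (−7, 5), r² = 16. |PO|² = (20)² + (−10)² = 500.
The tangent meets the radius at right angles, so tangent² = |PO|² − r² = 500 − 16 = 484.

22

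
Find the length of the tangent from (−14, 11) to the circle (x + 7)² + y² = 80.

With centre O = (−7, 0), |OP|² = 170 and r² = 80.
The tangent meets the radius at right angles, so tangent² = |PO|² − r² = 170 − 80 = 90.

3√10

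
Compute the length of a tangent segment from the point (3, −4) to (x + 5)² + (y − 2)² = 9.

√91

With centre O = (−5, 2), |OP|² = 100 and r² = 9.
By the tangent–radius right angle, tangent length = √(|PO|² − r²) = √91.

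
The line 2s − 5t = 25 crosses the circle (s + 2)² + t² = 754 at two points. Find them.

From the line, t = (−25 + 2s)/5. Substituting:
29s² − 18125 = 0  ⟹  s² − 625 = 0
s = 25 or s = −25, giving (25, 5) and (−25, −15).

(−25, −15) and (25, 5)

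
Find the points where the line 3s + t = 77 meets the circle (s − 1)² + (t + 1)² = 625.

Substitute t = −3s + 77:
10s² − 470s + 5460 = 0  ⟹  s² − 47s + 546 = 0
s = 26 or s = 21, giving (26, −1) and (21, 14).

(21, 14) and (26, −1)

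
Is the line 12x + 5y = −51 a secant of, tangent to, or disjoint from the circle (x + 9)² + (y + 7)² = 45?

disjoint

Centre (−9, −7), r² = 45. Distance² from centre to line = (−92)²/169 = 8464/169.
Since d² > r², the line lies outside the circle.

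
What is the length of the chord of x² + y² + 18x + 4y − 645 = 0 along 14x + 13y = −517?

2√365

Centre (−9, −2), r² = 730. Perpendicular distance d from centre to line = |365| / √365 = 365/√365.
Chord = 2√(r² − d²) = 2·√(365) = 2√365.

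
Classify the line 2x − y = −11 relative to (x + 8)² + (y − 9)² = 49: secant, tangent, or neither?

secant

Substituting the line into the circle gives 5x² + 24x + 19 = 0.
Discriminant = (24)² − 4·5·(19) = 196 > 0.
Two real roots: the line is a secant.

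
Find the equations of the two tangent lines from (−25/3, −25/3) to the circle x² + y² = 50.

A line y − (−25/3) = m(x − (−25/3)) is tangent when its distance from (0, 0) is 5√2:
(25/3m − (25/3))² = 50(m² + 1)
7m² − 50m + 7 = 0, so m = 7 or m = 1/7.
Through (−25/3, −25/3) these give 7x − y = −50 and x − 7y = 50.

7x − y = −50 and x − 7y = 50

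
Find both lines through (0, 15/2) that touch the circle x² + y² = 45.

A line y − (15/2) = m(x − (0)) is tangent when its distance from (0, 0) is 3√5:
(0m − (−15/2))² = 45(m² + 1)
4m² − 1 = 0, so m = −1/2 or m = 1/2.
With m = −1/2: x + 2y = 15. With m = 1/2: x − 2y = −15.

x + 2y = 15 and x − 2y = −15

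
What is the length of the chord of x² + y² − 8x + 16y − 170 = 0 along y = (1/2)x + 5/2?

10√5

Centre (4, −8), r² = 250. Perpendicular distance d from centre to line = |25| / √5 = 25/√5.
Chord = 2√(r² − d²) = 2·√(125) = 10√5.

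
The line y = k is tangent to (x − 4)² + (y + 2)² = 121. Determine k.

k = −13 or k = 9

The line touches the circle iff its distance from (4, −2) is 11:
|0·4 + 1·(−2) − k| / √1 = 11
|k − (−2)| = 11, so k = 9 or k = −13.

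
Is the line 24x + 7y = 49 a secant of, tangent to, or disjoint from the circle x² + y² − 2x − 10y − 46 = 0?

Substituting the line into the circle gives 625x² − 770x − 3283 = 0.
Δ = 592900 − (−8207500) = 8800400.
Two real roots: the line is a secant.

secant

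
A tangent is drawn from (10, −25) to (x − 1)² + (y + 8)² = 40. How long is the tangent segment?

√330

The centre is (1, −8) and r = 2√10. The square of the distance from P to the centre is 81 + 289 = 370.
Power of the point: PT² = |PO|² − r² = 330, so PT = √330.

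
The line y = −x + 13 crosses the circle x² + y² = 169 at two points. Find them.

From the line, y = −x + 13. Substituting:
2x² − 26x = 0  ⟹  x² − 13x = 0
x = 13 or x = 0, giving (13, 0) and (0, 13).

(0, 13) and (13, 0)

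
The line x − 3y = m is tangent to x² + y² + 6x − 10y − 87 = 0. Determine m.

The line touches the circle iff its distance from (−3, 5) is 11:
|1·(−3) − 3·5 − m| / √10 = 11
|m − (−18)| = 11√10.

m = −18 ± 11√10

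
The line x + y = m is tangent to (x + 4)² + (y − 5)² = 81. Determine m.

m = 1 ± 9√2

For a tangent, require d(centre, line) = r = 9.
|1·(−4) + 1·5 − m| / √2 = 9
|m − (1)| = 9√2.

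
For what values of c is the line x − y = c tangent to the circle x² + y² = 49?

For a tangent, require d(centre, line) = r = 7.
|1·0 − 1·0 − c| / √2 = 7
|c| = 7√2.

c = ±7√2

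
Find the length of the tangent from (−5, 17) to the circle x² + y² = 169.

√145

With centre O = (0, 0), |OP|² = 314 and r² = 169.
The tangent meets the radius at right angles, so tangent² = |PO|² − r² = 314 − 169 = 145.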